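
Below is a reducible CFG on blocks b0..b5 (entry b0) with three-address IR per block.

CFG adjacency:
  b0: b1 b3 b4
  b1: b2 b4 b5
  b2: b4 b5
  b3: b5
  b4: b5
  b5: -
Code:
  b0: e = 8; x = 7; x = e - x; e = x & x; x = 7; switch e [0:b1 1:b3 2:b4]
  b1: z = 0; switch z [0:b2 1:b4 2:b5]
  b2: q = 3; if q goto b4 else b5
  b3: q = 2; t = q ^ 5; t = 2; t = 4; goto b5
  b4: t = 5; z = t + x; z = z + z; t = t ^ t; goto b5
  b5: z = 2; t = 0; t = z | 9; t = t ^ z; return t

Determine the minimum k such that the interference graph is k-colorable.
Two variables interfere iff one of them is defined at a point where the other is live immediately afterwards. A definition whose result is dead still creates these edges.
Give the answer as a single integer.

Per-block:
  b0: def={e,x} ue=∅
  b1: def={z} ue=∅
  b2: def={q} ue=∅
  b3: def={q,t} ue=∅
  b4: def={t,z} ue={x}
  b5: def={t,z} ue=∅

Live sets:
  b0: in=∅ out={x}
  b1: in={x} out={x}
  b2: in={x} out={x}
  b3: in=∅ out=∅
  b4: in={x} out=∅
  b5: in=∅ out=∅

Interference:
  e — {x}
  q — {x}
  t — {x,z}
  x — {e,q,t,z}
  z — {t,x}

Registers:
  {t,x,z} pairwise interfere (3-clique) ⇒ χ ≥ 3
  3-colouring: r0={x}  r1={e,q,t}  r2={z}
  χ = 3

Answer: 3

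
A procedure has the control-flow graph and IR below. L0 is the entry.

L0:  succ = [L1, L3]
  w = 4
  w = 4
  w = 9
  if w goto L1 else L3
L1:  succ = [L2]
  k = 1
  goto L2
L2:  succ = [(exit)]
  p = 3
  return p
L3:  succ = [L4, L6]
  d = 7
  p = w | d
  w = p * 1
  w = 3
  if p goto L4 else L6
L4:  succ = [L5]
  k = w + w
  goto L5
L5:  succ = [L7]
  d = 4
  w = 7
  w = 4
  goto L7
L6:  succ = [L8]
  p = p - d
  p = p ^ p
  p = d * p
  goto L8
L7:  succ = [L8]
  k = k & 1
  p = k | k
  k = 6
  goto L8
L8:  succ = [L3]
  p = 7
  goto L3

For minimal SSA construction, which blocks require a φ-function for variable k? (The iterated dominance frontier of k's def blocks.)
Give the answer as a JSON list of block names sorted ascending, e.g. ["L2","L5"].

Answer: ["L3", "L8"]

Working:
idom tree: L1←L0 L2←L1 L3←L0 L4←L3 L5←L4 L6←L3 L7←L5 L8←L3
Dom∩ at merges:
  L3: preds {L0,L8}: {L0} ∩ {L0,L3,L8} = {L0}; idom=L0
  L8: preds {L6,L7}: {L0,L3,L6} ∩ {L0,L3,L4,L5,L7} = {L0,L3}; idom=L3

DF walk-up:
  L3←L0: walk · to L0
  L3←L8: walk L8→L3 to L0
  L8←L6: walk L6 to L3
  L8←L7: walk L7→L5→L4 to L3
  DF(L0)=∅
  DF(L1)=∅
  DF(L2)=∅
  DF(L3)={L3}
  DF(L4)={L8}
  DF(L5)={L8}
  DF(L6)={L8}
  DF(L7)={L8}
  DF(L8)={L3}

φ for k: defs {L1,L4,L7}
  DF⁺ = {L3,L8}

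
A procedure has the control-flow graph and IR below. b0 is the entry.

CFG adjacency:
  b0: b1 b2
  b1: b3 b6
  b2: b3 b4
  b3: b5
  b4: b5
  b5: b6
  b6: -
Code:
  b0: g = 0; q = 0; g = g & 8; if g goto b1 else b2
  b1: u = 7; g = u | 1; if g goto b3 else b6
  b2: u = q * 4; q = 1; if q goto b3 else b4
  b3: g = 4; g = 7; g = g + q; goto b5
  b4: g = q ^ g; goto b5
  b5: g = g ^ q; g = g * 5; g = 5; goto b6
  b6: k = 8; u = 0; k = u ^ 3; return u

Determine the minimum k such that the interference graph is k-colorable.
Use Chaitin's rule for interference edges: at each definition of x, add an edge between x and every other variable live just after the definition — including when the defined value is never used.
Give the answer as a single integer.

Answer: 3

Working:
Block summaries:
  b0: def={g,q} ue=∅
  b1: def={g,u} ue=∅
  b2: def={q,u} ue={q}
  b3: def={g} ue={q}
  b4: def={g} ue={g,q}
  b5: def={g} ue={g,q}
  b6: def={k,u} ue=∅

Backward fixpoint:
  b0: in=∅ out={g,q}
  b1: in={q} out={q}
  b2: in={g,q} out={g,q}
  b3: in={q} out={g,q}
  b4: in={g,q} out={g,q}
  b5: in={g,q} out=∅
  b6: in=∅ out=∅

Conflict graph:
  g — {q,u}
  k — {u}
  q — {g,u}
  u — {g,k,q}

Colouring:
  {g,q,u} pairwise interfere (3-clique) ⇒ χ ≥ 3
  3-colouring: c0={u}  c1={g,k}  c2={q}
  χ = 3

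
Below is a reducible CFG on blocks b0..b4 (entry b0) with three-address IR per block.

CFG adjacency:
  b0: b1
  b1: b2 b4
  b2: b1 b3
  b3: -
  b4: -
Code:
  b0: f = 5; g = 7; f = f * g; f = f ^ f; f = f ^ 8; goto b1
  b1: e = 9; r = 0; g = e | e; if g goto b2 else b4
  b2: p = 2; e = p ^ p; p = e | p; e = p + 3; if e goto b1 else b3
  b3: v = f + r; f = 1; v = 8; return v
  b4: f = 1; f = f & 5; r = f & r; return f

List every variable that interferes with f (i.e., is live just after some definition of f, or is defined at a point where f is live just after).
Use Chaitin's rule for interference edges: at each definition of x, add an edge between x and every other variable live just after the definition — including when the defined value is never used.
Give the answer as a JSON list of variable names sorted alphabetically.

Answer: ["e", "g", "p", "r"]

Derivation:
Per-block:
  b0 def {f,g} use ∅
  b1 def {e,g,r} use ∅
  b2 def {e,p} use ∅
  b3 def {f,v} use {f,r}
  b4 def {f,r} use {r}

Liveness:
  b0: in=∅ out={f}
  b1: in={f} out={f,r}
  b2: in={f,r} out={f,r}
  b3: in={f,r} out=∅
  b4: in={r} out=∅

Interference:
  e — {f,p,r}
  f — {e,g,p,r}
  g — {f,r}
  p — {e,f,r}
  r — {e,f,g,p}
  v — ∅

N(f) = ["e", "g", "p", "r"]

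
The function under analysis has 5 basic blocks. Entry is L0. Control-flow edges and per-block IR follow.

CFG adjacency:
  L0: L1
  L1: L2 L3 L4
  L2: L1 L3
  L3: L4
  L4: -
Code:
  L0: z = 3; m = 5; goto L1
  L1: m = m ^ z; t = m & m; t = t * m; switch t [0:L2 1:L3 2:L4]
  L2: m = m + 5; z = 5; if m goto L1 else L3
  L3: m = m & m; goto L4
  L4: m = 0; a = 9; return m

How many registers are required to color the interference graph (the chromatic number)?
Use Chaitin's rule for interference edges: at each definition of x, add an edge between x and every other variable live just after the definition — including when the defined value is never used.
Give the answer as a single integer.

Answer: 2

Analysis:
def/use:
  L0: def={m,z} ue=∅
  L1: def={m,t} ue={m,z}
  L2: def={m,z} ue={m}
  L3: def={m} ue={m}
  L4: def={a,m} ue=∅

Live sets:
  L0 li=∅ lo={m,z}
  L1 li={m,z} lo={m}
  L2 li={m} lo={m,z}
  L3 li={m} lo=∅
  L4 li=∅ lo=∅

Conflict graph:
  a: {m}
  m: {a,t,z}
  t: {m}
  z: {m}

Chromatic number:
  clique {a,m} ⇒ need ≥ 2
  2-colouring: c0={m}  c1={a,t,z}
  χ = 2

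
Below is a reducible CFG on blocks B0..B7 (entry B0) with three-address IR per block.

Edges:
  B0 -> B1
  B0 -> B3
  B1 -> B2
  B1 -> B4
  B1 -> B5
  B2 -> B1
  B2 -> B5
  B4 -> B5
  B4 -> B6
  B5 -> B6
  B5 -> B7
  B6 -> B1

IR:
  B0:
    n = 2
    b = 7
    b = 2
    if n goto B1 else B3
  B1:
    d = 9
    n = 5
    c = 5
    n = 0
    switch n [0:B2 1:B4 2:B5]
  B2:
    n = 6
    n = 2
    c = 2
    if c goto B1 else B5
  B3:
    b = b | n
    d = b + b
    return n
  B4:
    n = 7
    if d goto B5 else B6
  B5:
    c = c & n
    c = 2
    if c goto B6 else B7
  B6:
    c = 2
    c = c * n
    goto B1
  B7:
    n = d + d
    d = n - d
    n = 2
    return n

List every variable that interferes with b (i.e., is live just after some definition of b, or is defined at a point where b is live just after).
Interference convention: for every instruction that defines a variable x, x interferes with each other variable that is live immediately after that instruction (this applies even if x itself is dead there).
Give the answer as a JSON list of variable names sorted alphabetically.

Answer: ["n"]

Working:
def/use:
  B0: {b,n} / ∅
  B1: {c,d,n} / ∅
  B2: {c,n} / ∅
  B3: {b,d} / {b,n}
  B4: {n} / {d}
  B5: {c} / {c,n}
  B6: {c} / {n}
  B7: {d,n} / {d}

Liveness:
  live B0: ∅→{b,n}
  live B1: ∅→{c,d,n}
  live B2: {d}→{c,d,n}
  live B3: {b,n}→∅
  live B4: {c,d}→{c,d,n}
  live B5: {c,d,n}→{d,n}
  live B6: {n}→∅
  live B7: {d}→∅

Conflict graph:
  b: {n}
  c: {d,n}
  d: {c,n}
  n: {b,c,d}

N(b) = ["n"]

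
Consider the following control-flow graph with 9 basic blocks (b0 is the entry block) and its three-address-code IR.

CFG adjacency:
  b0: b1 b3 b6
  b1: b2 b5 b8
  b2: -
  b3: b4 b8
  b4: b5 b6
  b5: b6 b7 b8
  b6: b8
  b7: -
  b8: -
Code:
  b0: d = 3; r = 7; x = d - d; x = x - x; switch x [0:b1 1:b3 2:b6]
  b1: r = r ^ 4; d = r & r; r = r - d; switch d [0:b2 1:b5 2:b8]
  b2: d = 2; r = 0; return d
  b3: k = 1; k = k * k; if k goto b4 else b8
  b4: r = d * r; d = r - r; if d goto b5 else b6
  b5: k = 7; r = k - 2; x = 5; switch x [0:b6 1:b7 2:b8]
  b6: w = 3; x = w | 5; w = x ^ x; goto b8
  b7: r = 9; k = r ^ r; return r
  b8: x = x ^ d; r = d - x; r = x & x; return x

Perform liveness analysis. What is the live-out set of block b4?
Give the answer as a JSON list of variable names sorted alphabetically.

Per-block:
  b0: def={d,r,x} ue=∅
  b1: def={d,r} ue={r}
  b2: def={d,r} ue=∅
  b3: def={k} ue=∅
  b4: def={d,r} ue={d,r}
  b5: def={k,r,x} ue=∅
  b6: def={w,x} ue=∅
  b7: def={k,r} ue=∅
  b8: def={r,x} ue={d,x}

Backward fixpoint:
  live b0: ∅→{d,r,x}
  live b1: {r,x}→{d,x}
  live b2: ∅→∅
  live b3: {d,r,x}→{d,r,x}
  live b4: {d,r}→{d}
  live b5: {d}→{d,x}
  live b6: {d}→{d,x}
  live b7: ∅→∅
  live b8: {d,x}→∅

live-out(b4) = ["d"]

Answer: ["d"]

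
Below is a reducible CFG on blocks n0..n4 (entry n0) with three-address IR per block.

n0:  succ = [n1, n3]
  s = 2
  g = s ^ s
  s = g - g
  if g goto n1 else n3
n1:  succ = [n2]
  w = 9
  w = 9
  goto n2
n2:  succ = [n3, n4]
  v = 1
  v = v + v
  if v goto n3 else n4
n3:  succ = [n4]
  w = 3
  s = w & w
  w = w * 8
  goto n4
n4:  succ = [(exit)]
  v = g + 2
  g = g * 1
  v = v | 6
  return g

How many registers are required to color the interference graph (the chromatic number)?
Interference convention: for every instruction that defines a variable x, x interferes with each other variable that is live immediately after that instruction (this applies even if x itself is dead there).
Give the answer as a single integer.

Answer: 3

Working:
Per-block:
  n0 def {g,s} use ∅
  n1 def {w} use ∅
  n2 def {v} use ∅
  n3 def {s,w} use ∅
  n4 def {g,v} use {g}

Live sets:
  n0: in=∅ out={g}
  n1: in={g} out={g}
  n2: in={g} out={g}
  n3: in={g} out={g}
  n4: in={g} out=∅

Conflict graph:
  g — {s,v,w}
  s — {g,w}
  v — {g}
  w — {g,s}

Registers:
  {g,s,w} pairwise interfere (3-clique) ⇒ χ ≥ 3
  assign g→R0 s→R1 v→R1 w→R2 — no edge inside a register ⇒ χ ≤ 3
  χ = 3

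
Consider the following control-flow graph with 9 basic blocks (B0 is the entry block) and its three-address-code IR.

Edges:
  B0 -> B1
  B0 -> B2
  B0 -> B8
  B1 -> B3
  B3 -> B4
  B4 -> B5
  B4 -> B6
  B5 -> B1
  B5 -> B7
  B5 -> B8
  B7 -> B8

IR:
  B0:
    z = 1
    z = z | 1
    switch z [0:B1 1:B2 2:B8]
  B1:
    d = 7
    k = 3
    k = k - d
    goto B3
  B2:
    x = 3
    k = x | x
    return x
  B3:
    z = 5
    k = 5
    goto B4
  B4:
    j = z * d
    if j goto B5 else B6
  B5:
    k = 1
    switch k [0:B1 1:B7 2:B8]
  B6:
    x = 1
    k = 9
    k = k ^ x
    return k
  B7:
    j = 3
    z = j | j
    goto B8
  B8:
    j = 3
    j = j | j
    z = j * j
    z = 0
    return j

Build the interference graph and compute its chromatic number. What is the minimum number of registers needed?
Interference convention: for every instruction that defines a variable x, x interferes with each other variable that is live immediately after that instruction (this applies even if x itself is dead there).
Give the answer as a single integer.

Per-block:
  B0: {z} / ∅
  B1: {d,k} / ∅
  B2: {k,x} / ∅
  B3: {k,z} / ∅
  B4: {j} / {d,z}
  B5: {k} / ∅
  B6: {k,x} / ∅
  B7: {j,z} / ∅
  B8: {j,z} / ∅

Backward fixpoint:
  B0: in=∅ out=∅
  B1: in=∅ out={d}
  B2: in=∅ out=∅
  B3: in={d} out={d,z}
  B4: in={d,z} out=∅
  B5: in=∅ out=∅
  B6: in=∅ out=∅
  B7: in=∅ out=∅
  B8: in=∅ out=∅

Interfere edges:
  d↔{k,z}
  j↔{z}
  k↔{d,x,z}
  x↔{k}
  z↔{d,j,k}

Colouring:
  {d,k,z} pairwise interfere (3-clique) ⇒ χ ≥ 3
  assign d→r2 j→r0 k→r0 x→r1 z→r1 — no edge inside a register ⇒ χ ≤ 3
  χ = 3

Answer: 3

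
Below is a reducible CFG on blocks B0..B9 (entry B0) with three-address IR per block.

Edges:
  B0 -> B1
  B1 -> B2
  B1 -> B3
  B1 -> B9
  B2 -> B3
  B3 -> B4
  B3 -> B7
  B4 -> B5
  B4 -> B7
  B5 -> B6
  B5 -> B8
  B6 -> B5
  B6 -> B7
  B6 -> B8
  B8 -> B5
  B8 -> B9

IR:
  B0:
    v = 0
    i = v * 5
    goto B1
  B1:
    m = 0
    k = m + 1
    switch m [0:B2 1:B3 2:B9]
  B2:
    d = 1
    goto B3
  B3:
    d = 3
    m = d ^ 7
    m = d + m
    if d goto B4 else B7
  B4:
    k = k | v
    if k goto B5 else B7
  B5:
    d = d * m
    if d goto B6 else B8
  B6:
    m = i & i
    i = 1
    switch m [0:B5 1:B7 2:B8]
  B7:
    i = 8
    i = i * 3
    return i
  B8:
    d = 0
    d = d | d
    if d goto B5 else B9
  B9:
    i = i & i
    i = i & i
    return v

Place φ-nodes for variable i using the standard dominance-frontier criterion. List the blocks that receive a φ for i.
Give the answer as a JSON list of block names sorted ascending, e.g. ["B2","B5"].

Answer: ["B5", "B7", "B8", "B9"]

Analysis:
idom tree: B1←B0 B2←B1 B3←B1 B4←B3 B5←B4 B6←B5 B7←B3 B8←B5 B9←B1
Dom∩ at merges:
  B3: preds {B1,B2}: {B0,B1} ∩ {B0,B1,B2} = {B0,B1}; idom=B1
  B5: preds {B4,B6,B8}: {B0,B1,B3,B4} ∩ {B0,B1,B3,B4,B5,B6} ∩ {B0,B1,B3,B4,B5,B8} = {B0,B1,B3,B4}; idom=B4
  B7: preds {B3,B4,B6}: {B0,B1,B3} ∩ {B0,B1,B3,B4} ∩ {B0,B1,B3,B4,B5,B6} = {B0,B1,B3}; idom=B3
  B8: preds {B5,B6}: {B0,B1,B3,B4,B5} ∩ {B0,B1,B3,B4,B5,B6} = {B0,B1,B3,B4,B5}; idom=B5
  B9: preds {B1,B8}: {B0,B1} ∩ {B0,B1,B3,B4,B5,B8} = {B0,B1}; idom=B1

DF derivation:
  B3←B1: walk · to B1
  B3←B2: walk B2 to B1
  B5←B4: walk · to B4
  B5←B6: walk B6→B5 to B4
  B5←B8: walk B8→B5 to B4
  B7←B3: walk · to B3
  B7←B4: walk B4 to B3
  B7←B6: walk B6→B5→B4 to B3
  B8←B5: walk · to B5
  B8←B6: walk B6 to B5
  B9←B1: walk · to B1
  B9←B8: walk B8→B5→B4→B3 to B1
  B0: DF=∅
  B1: DF=∅
  B2: DF={B3}
  B3: DF={B9}
  B4: DF={B7,B9}
  B5: DF={B5,B7,B9}
  B6: DF={B5,B7,B8}
  B7: DF=∅
  B8: DF={B5,B9}
  B9: DF=∅

φ for i: defs {B0,B6,B7,B9}
  DF⁺ = {B5,B7,B8,B9}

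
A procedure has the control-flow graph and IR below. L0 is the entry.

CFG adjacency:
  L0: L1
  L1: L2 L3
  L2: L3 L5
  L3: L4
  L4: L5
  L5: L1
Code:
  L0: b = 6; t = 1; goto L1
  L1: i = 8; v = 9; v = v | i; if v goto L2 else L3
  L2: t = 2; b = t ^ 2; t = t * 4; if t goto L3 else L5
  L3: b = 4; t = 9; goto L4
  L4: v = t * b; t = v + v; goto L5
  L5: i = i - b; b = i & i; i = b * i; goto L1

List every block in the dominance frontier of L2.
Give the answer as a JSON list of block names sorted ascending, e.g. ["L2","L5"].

Answer: ["L3", "L5"]

Working:
idom tree: L1←L0 L2←L1 L3←L1 L4←L3 L5←L1
Dom∩ at merges:
  L1: preds {L0,L5}: {L0} ∩ {L0,L1,L5} = {L0}; idom=L0
  L3: preds {L1,L2}: {L0,L1} ∩ {L0,L1,L2} = {L0,L1}; idom=L1
  L5: preds {L2,L4}: {L0,L1,L2} ∩ {L0,L1,L3,L4} = {L0,L1}; idom=L1

DF derivation:
  L1←L0: walk · to L0
  L1←L5: walk L5→L1 to L0
  L3←L1: walk · to L1
  L3←L2: walk L2 to L1
  L5←L2: walk L2 to L1
  L5←L4: walk L4→L3 to L1
  L0: DF=∅
  L1: DF={L1}
  L2: DF={L3,L5}
  L3: DF={L5}
  L4: DF={L5}
  L5: DF={L1}

DF(L2) = ["L3", "L5"]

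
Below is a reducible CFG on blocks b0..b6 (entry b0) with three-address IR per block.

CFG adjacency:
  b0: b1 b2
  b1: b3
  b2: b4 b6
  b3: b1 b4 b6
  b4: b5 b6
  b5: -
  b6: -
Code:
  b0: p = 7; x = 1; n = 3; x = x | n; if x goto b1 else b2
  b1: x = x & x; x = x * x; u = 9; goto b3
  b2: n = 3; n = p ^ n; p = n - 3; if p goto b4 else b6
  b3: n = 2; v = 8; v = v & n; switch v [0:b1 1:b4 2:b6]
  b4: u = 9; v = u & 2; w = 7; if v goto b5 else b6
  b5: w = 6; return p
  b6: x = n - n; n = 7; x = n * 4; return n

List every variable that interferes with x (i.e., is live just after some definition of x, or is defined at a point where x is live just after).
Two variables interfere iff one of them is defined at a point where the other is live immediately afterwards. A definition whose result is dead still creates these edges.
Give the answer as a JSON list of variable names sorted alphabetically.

Per-block:
  b0: {n,p,x} / ∅
  b1: {u,x} / {x}
  b2: {n,p} / {p}
  b3: {n,v} / ∅
  b4: {u,v,w} / ∅
  b5: {w} / {p}
  b6: {n,x} / {n}

Backward fixpoint:
  live b0: ∅→{p,x}
  live b1: {p,x}→{p,x}
  live b2: {p}→{n,p}
  live b3: {p,x}→{n,p,x}
  live b4: {n,p}→{n,p}
  live b5: {p}→∅
  live b6: {n}→∅

Conflict graph:
  n: {p,u,v,w,x}
  p: {n,u,v,w,x}
  u: {n,p,x}
  v: {n,p,w,x}
  w: {n,p,v}
  x: {n,p,u,v}

N(x) = ["n", "p", "u", "v"]

Answer: ["n", "p", "u", "v"]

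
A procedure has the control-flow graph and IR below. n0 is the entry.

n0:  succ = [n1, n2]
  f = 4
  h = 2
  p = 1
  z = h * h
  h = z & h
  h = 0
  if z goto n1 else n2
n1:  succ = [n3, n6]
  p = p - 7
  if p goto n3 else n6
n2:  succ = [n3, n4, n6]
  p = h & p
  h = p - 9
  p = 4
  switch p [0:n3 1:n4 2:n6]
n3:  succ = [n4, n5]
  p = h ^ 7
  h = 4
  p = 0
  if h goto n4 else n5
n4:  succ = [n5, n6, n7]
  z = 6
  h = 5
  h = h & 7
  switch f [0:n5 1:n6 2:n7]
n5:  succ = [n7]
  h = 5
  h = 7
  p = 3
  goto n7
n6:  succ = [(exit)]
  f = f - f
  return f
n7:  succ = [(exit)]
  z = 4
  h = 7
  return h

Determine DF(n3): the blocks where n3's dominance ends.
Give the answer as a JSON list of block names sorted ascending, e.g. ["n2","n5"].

Answer: ["n4", "n5"]

Derivation:
idom tree: n1←n0 n2←n0 n3←n0 n4←n0 n5←n0 n6←n0 n7←n0
Dom∩ at merges:
  n3: preds {n1,n2}: {n0,n1} ∩ {n0,n2} = {n0}; idom=n0
  n4: preds {n2,n3}: {n0,n2} ∩ {n0,n3} = {n0}; idom=n0
  n5: preds {n3,n4}: {n0,n3} ∩ {n0,n4} = {n0}; idom=n0
  n6: preds {n1,n2,n4}: {n0,n1} ∩ {n0,n2} ∩ {n0,n4} = {n0}; idom=n0
  n7: preds {n4,n5}: {n0,n4} ∩ {n0,n5} = {n0}; idom=n0

Frontier:
  join n3 pred n1: n1 stop@n0
  join n3 pred n2: n2 stop@n0
  join n4 pred n2: n2 stop@n0
  join n4 pred n3: n3 stop@n0
  join n5 pred n3: n3 stop@n0
  join n5 pred n4: n4 stop@n0
  join n6 pred n1: n1 stop@n0
  join n6 pred n2: n2 stop@n0
  join n6 pred n4: n4 stop@n0
  join n7 pred n4: n4 stop@n0
  join n7 pred n5: n5 stop@n0
  n0 → ∅
  n1 → {n3,n6}
  n2 → {n3,n4,n6}
  n3 → {n4,n5}
  n4 → {n5,n6,n7}
  n5 → {n7}
  n6 → ∅
  n7 → ∅

DF(n3) = ["n4", "n5"]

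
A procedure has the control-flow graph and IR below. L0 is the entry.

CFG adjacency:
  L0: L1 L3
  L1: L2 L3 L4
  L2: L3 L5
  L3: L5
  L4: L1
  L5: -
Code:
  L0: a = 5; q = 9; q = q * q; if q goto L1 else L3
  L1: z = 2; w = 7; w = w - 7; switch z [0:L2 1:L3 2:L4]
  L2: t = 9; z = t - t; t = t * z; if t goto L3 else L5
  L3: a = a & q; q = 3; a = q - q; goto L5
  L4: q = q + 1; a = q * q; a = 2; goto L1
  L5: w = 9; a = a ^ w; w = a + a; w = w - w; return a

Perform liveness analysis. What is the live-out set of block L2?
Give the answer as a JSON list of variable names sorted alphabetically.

Answer: ["a", "q"]

Analysis:
Block summaries:
  L0: def={a,q} ue=∅
  L1: def={w,z} ue=∅
  L2: def={t,z} ue=∅
  L3: def={a,q} ue={a,q}
  L4: def={a,q} ue={q}
  L5: def={a,w} ue={a}

Live sets:
  L0 li=∅ lo={a,q}
  L1 li={a,q} lo={a,q}
  L2 li={a,q} lo={a,q}
  L3 li={a,q} lo={a}
  L4 li={q} lo={a,q}
  L5 li={a} lo=∅

live-out(L2) = ["a", "q"]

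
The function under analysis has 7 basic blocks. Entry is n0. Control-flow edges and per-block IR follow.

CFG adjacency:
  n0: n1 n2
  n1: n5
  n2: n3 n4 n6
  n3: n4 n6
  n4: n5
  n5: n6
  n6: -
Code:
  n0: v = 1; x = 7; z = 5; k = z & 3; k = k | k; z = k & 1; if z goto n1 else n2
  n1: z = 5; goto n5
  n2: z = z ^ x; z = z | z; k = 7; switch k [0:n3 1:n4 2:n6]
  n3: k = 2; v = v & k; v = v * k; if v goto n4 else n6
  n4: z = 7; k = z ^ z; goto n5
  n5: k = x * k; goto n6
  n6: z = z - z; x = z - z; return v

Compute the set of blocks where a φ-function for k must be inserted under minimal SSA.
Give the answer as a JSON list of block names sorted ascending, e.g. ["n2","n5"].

idom tree: n1←n0 n2←n0 n3←n2 n4←n2 n5←n0 n6←n0
Dom at joins:
  n4: preds {n2,n3}: {n0,n2} ∩ {n0,n2,n3} = {n0,n2}; idom=n2
  n5: preds {n1,n4}: {n0,n1} ∩ {n0,n2,n4} = {n0}; idom=n0
  n6: preds {n2,n3,n5}: {n0,n2} ∩ {n0,n2,n3} ∩ {n0,n5} = {n0}; idom=n0

DF derivation:
  n4←n2: walk · to n2
  n4←n3: walk n3 to n2
  n5←n1: walk n1 to n0
  n5←n4: walk n4→n2 to n0
  n6←n2: walk n2 to n0
  n6←n3: walk n3→n2 to n0
  n6←n5: walk n5 to n0
  n0 → ∅
  n1 → {n5}
  n2 → {n5,n6}
  n3 → {n4,n6}
  n4 → {n5}
  n5 → {n6}
  n6 → ∅

φ for k: defs {n0,n2,n3,n4,n5}
  DF⁺ = {n4,n5,n6}

Answer: ["n4", "n5", "n6"]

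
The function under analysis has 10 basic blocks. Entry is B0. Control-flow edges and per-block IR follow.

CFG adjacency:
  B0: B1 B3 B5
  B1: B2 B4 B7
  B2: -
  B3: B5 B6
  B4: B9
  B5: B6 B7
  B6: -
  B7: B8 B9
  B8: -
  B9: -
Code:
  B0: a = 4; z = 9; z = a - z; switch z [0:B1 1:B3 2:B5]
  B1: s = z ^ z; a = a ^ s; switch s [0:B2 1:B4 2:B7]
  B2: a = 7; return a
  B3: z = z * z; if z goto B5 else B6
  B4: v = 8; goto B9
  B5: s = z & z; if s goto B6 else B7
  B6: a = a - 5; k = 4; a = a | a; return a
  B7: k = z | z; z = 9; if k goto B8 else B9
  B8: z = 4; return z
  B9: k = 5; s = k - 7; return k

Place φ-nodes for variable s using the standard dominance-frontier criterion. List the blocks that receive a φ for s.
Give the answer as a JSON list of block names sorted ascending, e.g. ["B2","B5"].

Answer: ["B6", "B7", "B9"]

Derivation:
idom tree: B1←B0 B2←B1 B3←B0 B4←B1 B5←B0 B6←B0 B7←B0 B8←B7 B9←B0
Join-block Dom:
  B5: preds {B0,B3}: {B0} ∩ {B0,B3} = {B0}; idom=B0
  B6: preds {B3,B5}: {B0,B3} ∩ {B0,B5} = {B0}; idom=B0
  B7: preds {B1,B5}: {B0,B1} ∩ {B0,B5} = {B0}; idom=B0
  B9: preds {B4,B7}: {B0,B1,B4} ∩ {B0,B7} = {B0}; idom=B0

Frontier:
  join B5 pred B0: · stop@B0
  join B5 pred B3: B3 stop@B0
  join B6 pred B3: B3 stop@B0
  join B6 pred B5: B5 stop@B0
  join B7 pred B1: B1 stop@B0
  join B7 pred B5: B5 stop@B0
  join B9 pred B4: B4→B1 stop@B0
  join B9 pred B7: B7 stop@B0
  B0: DF=∅
  B1: DF={B7,B9}
  B2: DF=∅
  B3: DF={B5,B6}
  B4: DF={B9}
  B5: DF={B6,B7}
  B6: DF=∅
  B7: DF={B9}
  B8: DF=∅
  B9: DF=∅

φ for s: defs {B1,B5,B9}
  DF⁺ = {B6,B7,B9}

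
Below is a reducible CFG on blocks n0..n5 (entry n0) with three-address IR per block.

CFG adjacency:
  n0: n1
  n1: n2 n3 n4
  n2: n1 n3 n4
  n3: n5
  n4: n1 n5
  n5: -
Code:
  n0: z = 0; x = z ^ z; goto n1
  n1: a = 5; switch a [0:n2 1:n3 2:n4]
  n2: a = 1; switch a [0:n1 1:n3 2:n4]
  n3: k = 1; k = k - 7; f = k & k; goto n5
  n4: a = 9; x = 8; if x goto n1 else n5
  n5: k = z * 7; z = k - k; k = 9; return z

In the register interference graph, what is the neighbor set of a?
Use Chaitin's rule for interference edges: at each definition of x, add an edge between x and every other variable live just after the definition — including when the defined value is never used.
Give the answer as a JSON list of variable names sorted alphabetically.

Answer: ["z"]

Working:
Block summaries:
  n0 def {x,z} use ∅
  n1 def {a} use ∅
  n2 def {a} use ∅
  n3 def {f,k} use ∅
  n4 def {a,x} use ∅
  n5 def {k,z} use {z}

Live sets:
  n0 li=∅ lo={z}
  n1 li={z} lo={z}
  n2 li={z} lo={z}
  n3 li={z} lo={z}
  n4 li={z} lo={z}
  n5 li={z} lo=∅

Interfere edges:
  a — {z}
  f — {z}
  k — {z}
  x — {z}
  z — {a,f,k,x}

N(a) = ["z"]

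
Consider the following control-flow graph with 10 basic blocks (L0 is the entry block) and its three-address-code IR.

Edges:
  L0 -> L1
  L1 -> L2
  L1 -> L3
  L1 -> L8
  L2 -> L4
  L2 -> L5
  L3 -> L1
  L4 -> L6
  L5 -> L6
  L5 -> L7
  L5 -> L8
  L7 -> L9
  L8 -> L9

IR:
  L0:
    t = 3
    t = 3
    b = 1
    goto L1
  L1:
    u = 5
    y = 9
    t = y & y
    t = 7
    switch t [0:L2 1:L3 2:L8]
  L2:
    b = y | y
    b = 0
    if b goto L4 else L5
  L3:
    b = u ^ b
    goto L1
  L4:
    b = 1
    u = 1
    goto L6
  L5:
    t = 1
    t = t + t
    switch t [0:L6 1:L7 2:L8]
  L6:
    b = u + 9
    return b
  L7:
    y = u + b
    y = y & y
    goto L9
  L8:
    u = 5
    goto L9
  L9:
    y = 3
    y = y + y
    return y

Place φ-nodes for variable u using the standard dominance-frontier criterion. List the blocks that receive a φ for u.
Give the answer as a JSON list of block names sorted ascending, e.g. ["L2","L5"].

idom tree: L1←L0 L2←L1 L3←L1 L4←L2 L5←L2 L6←L2 L7←L5 L8←L1 L9←L1
Join-block Dom:
  L1: preds {L0,L3}: {L0} ∩ {L0,L1,L3} = {L0}; idom=L0
  L6: preds {L4,L5}: {L0,L1,L2,L4} ∩ {L0,L1,L2,L5} = {L0,L1,L2}; idom=L2
  L8: preds {L1,L5}: {L0,L1} ∩ {L0,L1,L2,L5} = {L0,L1}; idom=L1
  L9: preds {L7,L8}: {L0,L1,L2,L5,L7} ∩ {L0,L1,L8} = {L0,L1}; idom=L1

Frontier:
  join L1 pred L0: · stop@L0
  join L1 pred L3: L3→L1 stop@L0
  join L6 pred L4: L4 stop@L2
  join L6 pred L5: L5 stop@L2
  join L8 pred L1: · stop@L1
  join L8 pred L5: L5→L2 stop@L1
  join L9 pred L7: L7→L5→L2 stop@L1
  join L9 pred L8: L8 stop@L1
  DF(L0)=∅
  DF(L1)={L1}
  DF(L2)={L8,L9}
  DF(L3)={L1}
  DF(L4)={L6}
  DF(L5)={L6,L8,L9}
  DF(L6)=∅
  DF(L7)={L9}
  DF(L8)={L9}
  DF(L9)=∅

φ for u: defs {L1,L4,L8}
  DF⁺ = {L1,L6,L9}

Answer: ["L1", "L6", "L9"]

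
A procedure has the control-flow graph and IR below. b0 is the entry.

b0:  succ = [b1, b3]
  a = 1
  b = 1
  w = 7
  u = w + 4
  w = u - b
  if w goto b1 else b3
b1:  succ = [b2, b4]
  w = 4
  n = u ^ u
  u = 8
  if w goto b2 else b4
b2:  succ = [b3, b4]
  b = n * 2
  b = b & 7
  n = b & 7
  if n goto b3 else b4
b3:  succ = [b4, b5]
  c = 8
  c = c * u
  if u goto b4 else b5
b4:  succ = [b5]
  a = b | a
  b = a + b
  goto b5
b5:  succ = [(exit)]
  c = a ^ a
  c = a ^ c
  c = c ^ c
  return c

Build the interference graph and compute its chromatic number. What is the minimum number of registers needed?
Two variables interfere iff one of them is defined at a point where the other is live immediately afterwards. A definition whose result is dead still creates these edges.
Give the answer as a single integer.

Block summaries:
  b0 def {a,b,u,w} use ∅
  b1 def {n,u,w} use {u}
  b2 def {b,n} use {n}
  b3 def {c} use {u}
  b4 def {a,b} use {a,b}
  b5 def {c} use {a}

Live sets:
  live b0: ∅→{a,b,u}
  live b1: {a,b,u}→{a,b,n,u}
  live b2: {a,n,u}→{a,b,u}
  live b3: {a,b,u}→{a,b}
  live b4: {a,b}→{a}
  live b5: {a}→∅

Interference:
  a — {b,c,n,u,w}
  b — {a,c,n,u,w}
  c — {a,b,u}
  n — {a,b,u,w}
  u — {a,b,c,n,w}
  w — {a,b,n,u}

Colouring:
  lower bound: {a,b,n,u,w} mutually conflict ⇒ χ ≥ 5
  5-colouring: c0={a}  c1={b}  c2={u}  c3={c,n}  c4={w}
  χ = 5

Answer: 5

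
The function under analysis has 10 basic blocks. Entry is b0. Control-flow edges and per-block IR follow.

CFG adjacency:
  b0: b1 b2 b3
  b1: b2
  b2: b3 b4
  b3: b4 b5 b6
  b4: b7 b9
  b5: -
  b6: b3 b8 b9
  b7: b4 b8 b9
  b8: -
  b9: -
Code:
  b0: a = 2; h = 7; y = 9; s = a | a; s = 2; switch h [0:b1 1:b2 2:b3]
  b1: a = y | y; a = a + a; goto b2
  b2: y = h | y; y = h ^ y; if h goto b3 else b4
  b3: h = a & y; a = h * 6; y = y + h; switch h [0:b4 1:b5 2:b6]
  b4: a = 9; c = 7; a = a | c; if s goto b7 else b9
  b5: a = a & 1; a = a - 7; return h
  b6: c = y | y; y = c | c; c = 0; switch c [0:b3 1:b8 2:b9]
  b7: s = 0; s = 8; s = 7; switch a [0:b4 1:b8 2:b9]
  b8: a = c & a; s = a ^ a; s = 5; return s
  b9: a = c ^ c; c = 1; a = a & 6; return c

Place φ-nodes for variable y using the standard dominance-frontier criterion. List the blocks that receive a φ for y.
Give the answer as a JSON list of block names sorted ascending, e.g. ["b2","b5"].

idom tree: b1←b0 b2←b0 b3←b0 b4←b0 b5←b3 b6←b3 b7←b4 b8←b0 b9←b0
Join-block Dom:
  b2: preds {b0,b1}: {b0} ∩ {b0,b1} = {b0}; idom=b0
  b3: preds {b0,b2,b6}: {b0} ∩ {b0,b2} ∩ {b0,b3,b6} = {b0}; idom=b0
  b4: preds {b2,b3,b7}: {b0,b2} ∩ {b0,b3} ∩ {b0,b4,b7} = {b0}; idom=b0
  b8: preds {b6,b7}: {b0,b3,b6} ∩ {b0,b4,b7} = {b0}; idom=b0
  b9: preds {b4,b6,b7}: {b0,b4} ∩ {b0,b3,b6} ∩ {b0,b4,b7} = {b0}; idom=b0

Frontier:
  b2←b0: walk · to b0
  b2←b1: walk b1 to b0
  b3←b0: walk · to b0
  b3←b2: walk b2 to b0
  b3←b6: walk b6→b3 to b0
  b4←b2: walk b2 to b0
  b4←b3: walk b3 to b0
  b4←b7: walk b7→b4 to b0
  b8←b6: walk b6→b3 to b0
  b8←b7: walk b7→b4 to b0
  b9←b4: walk b4 to b0
  b9←b6: walk b6→b3 to b0
  b9←b7: walk b7→b4 to b0
  b0 → ∅
  b1 → {b2}
  b2 → {b3,b4}
  b3 → {b3,b4,b8,b9}
  b4 → {b4,b8,b9}
  b5 → ∅
  b6 → {b3,b8,b9}
  b7 → {b4,b8,b9}
  b8 → ∅
  b9 → ∅

φ for y: defs {b0,b2,b3,b6}
  DF⁺ = {b3,b4,b8,b9}

Answer: ["b3", "b4", "b8", "b9"]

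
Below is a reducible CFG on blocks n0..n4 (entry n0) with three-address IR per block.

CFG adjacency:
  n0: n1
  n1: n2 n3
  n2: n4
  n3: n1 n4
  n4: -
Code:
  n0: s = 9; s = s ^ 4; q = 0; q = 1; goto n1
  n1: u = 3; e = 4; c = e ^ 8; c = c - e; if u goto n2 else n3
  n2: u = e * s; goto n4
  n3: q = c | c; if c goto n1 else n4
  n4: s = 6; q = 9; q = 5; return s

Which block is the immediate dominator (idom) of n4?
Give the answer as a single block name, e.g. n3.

idom tree: n1←n0 n2←n1 n3←n1 n4←n1
Dom at joins:
  n1: preds {n0,n3}: {n0} ∩ {n0,n1,n3} = {n0}; idom=n0
  n4: preds {n2,n3}: {n0,n1,n2} ∩ {n0,n1,n3} = {n0,n1}; idom=n1

idom(n4) = n1

Answer: n1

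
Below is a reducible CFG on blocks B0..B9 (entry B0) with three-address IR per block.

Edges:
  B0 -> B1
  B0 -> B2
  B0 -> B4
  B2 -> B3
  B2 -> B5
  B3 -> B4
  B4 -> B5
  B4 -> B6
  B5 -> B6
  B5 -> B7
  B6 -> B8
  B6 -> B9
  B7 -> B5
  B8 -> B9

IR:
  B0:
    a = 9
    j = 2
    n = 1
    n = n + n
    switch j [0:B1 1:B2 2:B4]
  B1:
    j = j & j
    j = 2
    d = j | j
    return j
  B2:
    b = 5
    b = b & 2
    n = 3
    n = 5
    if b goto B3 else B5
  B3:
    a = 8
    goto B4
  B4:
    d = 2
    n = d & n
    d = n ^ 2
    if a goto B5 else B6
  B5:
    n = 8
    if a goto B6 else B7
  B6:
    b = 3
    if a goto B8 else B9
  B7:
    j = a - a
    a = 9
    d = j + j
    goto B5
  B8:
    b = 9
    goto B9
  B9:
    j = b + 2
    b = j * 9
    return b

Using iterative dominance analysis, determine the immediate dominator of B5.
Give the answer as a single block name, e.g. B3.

Answer: B0

Working:
idom tree: B1←B0 B2←B0 B3←B2 B4←B0 B5←B0 B6←B0 B7←B5 B8←B6 B9←B6
Dom at joins:
  B4: preds {B0,B3}: {B0} ∩ {B0,B2,B3} = {B0}; idom=B0
  B5: preds {B2,B4,B7}: {B0,B2} ∩ {B0,B4} ∩ {B0,B5,B7} = {B0}; idom=B0
  B6: preds {B4,B5}: {B0,B4} ∩ {B0,B5} = {B0}; idom=B0
  B9: preds {B6,B8}: {B0,B6} ∩ {B0,B6,B8} = {B0,B6}; idom=B6

idom(B5) = B0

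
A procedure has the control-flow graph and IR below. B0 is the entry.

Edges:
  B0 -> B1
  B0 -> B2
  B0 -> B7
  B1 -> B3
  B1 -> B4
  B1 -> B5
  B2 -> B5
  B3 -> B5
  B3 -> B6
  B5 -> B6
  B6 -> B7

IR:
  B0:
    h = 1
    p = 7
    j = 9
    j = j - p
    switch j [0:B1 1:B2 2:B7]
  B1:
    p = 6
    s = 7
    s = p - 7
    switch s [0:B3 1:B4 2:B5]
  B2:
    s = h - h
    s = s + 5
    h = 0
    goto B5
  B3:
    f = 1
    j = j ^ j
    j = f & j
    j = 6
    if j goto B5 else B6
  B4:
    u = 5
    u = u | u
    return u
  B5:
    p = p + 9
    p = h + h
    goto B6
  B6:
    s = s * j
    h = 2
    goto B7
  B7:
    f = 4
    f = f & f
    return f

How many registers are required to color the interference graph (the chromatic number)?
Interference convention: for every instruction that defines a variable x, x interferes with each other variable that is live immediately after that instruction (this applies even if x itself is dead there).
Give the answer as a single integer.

Answer: 5

Derivation:
Per-block:
  B0: def={h,j,p} ue=∅
  B1: def={p,s} ue=∅
  B2: def={h,s} ue={h}
  B3: def={f,j} ue={j}
  B4: def={u} ue=∅
  B5: def={p} ue={h,p}
  B6: def={h,s} ue={j,s}
  B7: def={f} ue=∅

Live sets:
  B0 li=∅ lo={h,j,p}
  B1 li={h,j} lo={h,j,p,s}
  B2 li={h,j,p} lo={h,j,p,s}
  B3 li={h,j,p,s} lo={h,j,p,s}
  B4 li=∅ lo=∅
  B5 li={h,j,p,s} lo={j,s}
  B6 li={j,s} lo=∅
  B7 li=∅ lo=∅

Interfere edges:
  f — {h,j,p,s}
  h — {f,j,p,s}
  j — {f,h,p,s}
  p — {f,h,j,s}
  s — {f,h,j,p}
  u — ∅

Chromatic number:
  {f,h,j,p,s} pairwise interfere (5-clique) ⇒ χ ≥ 5
  5-colouring: c0={f,u}  c1={h}  c2={j}  c3={p}  c4={s}
  χ = 5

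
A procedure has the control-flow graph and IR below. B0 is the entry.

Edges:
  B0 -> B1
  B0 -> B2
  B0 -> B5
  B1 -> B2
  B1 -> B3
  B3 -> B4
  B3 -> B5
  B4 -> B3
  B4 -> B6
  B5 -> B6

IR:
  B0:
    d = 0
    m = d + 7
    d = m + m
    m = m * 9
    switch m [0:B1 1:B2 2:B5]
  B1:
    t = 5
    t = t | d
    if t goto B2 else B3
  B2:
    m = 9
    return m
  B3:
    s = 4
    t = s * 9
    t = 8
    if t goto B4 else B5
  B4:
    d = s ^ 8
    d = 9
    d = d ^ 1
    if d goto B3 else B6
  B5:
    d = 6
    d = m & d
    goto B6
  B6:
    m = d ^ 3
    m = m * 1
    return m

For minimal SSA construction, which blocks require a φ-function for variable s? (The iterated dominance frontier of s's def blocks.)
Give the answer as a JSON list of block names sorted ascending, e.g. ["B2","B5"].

Answer: ["B3", "B5", "B6"]

Working:
idom tree: B1←B0 B2←B0 B3←B1 B4←B3 B5←B0 B6←B0
Dom at joins:
  B2: preds {B0,B1}: {B0} ∩ {B0,B1} = {B0}; idom=B0
  B3: preds {B1,B4}: {B0,B1} ∩ {B0,B1,B3,B4} = {B0,B1}; idom=B1
  B5: preds {B0,B3}: {B0} ∩ {B0,B1,B3} = {B0}; idom=B0
  B6: preds {B4,B5}: {B0,B1,B3,B4} ∩ {B0,B5} = {B0}; idom=B0

DF walk-up:
  B2←B0: walk · to B0
  B2←B1: walk B1 to B0
  B3←B1: walk · to B1
  B3←B4: walk B4→B3 to B1
  B5←B0: walk · to B0
  B5←B3: walk B3→B1 to B0
  B6←B4: walk B4→B3→B1 to B0
  B6←B5: walk B5 to B0
  B0 → ∅
  B1 → {B2,B5,B6}
  B2 → ∅
  B3 → {B3,B5,B6}
  B4 → {B3,B6}
  B5 → {B6}
  B6 → ∅

φ for s: defs {B3}
  DF⁺ = {B3,B5,B6}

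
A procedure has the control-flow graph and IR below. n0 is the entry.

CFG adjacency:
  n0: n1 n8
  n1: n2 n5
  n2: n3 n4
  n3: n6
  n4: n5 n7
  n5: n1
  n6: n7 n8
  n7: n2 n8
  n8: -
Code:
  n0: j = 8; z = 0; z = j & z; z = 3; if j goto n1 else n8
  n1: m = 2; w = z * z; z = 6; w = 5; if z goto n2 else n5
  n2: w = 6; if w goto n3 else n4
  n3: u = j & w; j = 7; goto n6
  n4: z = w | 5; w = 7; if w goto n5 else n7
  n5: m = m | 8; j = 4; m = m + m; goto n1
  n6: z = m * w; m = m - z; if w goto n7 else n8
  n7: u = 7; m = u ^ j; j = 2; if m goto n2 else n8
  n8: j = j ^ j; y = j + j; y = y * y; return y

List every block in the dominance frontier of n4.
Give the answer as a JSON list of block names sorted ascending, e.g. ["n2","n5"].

Answer: ["n5", "n7"]

Derivation:
idom tree: n1←n0 n2←n1 n3←n2 n4←n2 n5←n1 n6←n3 n7←n2 n8←n0
Join-block Dom:
  n1: preds {n0,n5}: {n0} ∩ {n0,n1,n5} = {n0}; idom=n0
  n2: preds {n1,n7}: {n0,n1} ∩ {n0,n1,n2,n7} = {n0,n1}; idom=n1
  n5: preds {n1,n4}: {n0,n1} ∩ {n0,n1,n2,n4} = {n0,n1}; idom=n1
  n7: preds {n4,n6}: {n0,n1,n2,n4} ∩ {n0,n1,n2,n3,n6} = {n0,n1,n2}; idom=n2
  n8: preds {n0,n6,n7}: {n0} ∩ {n0,n1,n2,n3,n6} ∩ {n0,n1,n2,n7} = {n0}; idom=n0

DF walk-up:
  join n1 pred n0: · stop@n0
  join n1 pred n5: n5→n1 stop@n0
  join n2 pred n1: · stop@n1
  join n2 pred n7: n7→n2 stop@n1
  join n5 pred n1: · stop@n1
  join n5 pred n4: n4→n2 stop@n1
  join n7 pred n4: n4 stop@n2
  join n7 pred n6: n6→n3 stop@n2
  join n8 pred n0: · stop@n0
  join n8 pred n6: n6→n3→n2→n1 stop@n0
  join n8 pred n7: n7→n2→n1 stop@n0
  n0 → ∅
  n1 → {n1,n8}
  n2 → {n2,n5,n8}
  n3 → {n7,n8}
  n4 → {n5,n7}
  n5 → {n1}
  n6 → {n7,n8}
  n7 → {n2,n8}
  n8 → ∅

DF(n4) = ["n5", "n7"]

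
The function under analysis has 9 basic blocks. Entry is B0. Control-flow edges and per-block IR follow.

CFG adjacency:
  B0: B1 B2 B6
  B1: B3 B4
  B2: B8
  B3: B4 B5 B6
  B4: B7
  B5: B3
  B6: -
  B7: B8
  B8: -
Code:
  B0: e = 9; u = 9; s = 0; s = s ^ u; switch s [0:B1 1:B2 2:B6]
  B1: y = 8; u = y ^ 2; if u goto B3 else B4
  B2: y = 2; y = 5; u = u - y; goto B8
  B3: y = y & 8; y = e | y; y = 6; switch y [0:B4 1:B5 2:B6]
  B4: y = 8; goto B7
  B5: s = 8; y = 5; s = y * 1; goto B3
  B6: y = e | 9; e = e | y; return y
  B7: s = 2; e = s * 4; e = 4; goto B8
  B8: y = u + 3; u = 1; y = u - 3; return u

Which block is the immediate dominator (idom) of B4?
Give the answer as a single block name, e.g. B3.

Answer: B1

Analysis:
idom tree: B1←B0 B2←B0 B3←B1 B4←B1 B5←B3 B6←B0 B7←B4 B8←B0
Join-block Dom:
  B3: preds {B1,B5}: {B0,B1} ∩ {B0,B1,B3,B5} = {B0,B1}; idom=B1
  B4: preds {B1,B3}: {B0,B1} ∩ {B0,B1,B3} = {B0,B1}; idom=B1
  B6: preds {B0,B3}: {B0} ∩ {B0,B1,B3} = {B0}; idom=B0
  B8: preds {B2,B7}: {B0,B2} ∩ {B0,B1,B4,B7} = {B0}; idom=B0

idom(B4) = B1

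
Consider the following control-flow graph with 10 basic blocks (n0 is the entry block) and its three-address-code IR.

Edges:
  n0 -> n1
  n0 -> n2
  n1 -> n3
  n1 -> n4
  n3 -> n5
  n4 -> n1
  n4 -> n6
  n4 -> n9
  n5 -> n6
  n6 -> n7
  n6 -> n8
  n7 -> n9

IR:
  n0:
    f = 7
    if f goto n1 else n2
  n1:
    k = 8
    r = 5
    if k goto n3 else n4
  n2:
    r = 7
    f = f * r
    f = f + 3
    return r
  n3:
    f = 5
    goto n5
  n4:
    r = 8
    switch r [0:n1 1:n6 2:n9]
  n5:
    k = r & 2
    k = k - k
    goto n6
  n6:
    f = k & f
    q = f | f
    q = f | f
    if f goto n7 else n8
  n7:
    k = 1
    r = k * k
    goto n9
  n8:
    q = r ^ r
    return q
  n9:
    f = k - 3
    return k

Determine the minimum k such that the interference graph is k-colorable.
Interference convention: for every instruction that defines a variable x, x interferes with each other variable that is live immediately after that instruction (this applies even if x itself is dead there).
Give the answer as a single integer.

Answer: 3

Derivation:
Block summaries:
  n0: def={f} ue=∅
  n1: def={k,r} ue=∅
  n2: def={f,r} ue={f}
  n3: def={f} ue=∅
  n4: def={r} ue=∅
  n5: def={k} ue={r}
  n6: def={f,q} ue={f,k}
  n7: def={k,r} ue=∅
  n8: def={q} ue={r}
  n9: def={f} ue={k}

Liveness:
  n0 li=∅ lo={f}
  n1 li={f} lo={f,k,r}
  n2 li={f} lo=∅
  n3 li={r} lo={f,r}
  n4 li={f,k} lo={f,k,r}
  n5 li={f,r} lo={f,k,r}
  n6 li={f,k,r} lo={r}
  n7 li=∅ lo={k}
  n8 li={r} lo=∅
  n9 li={k} lo=∅

Interference:
  f — {k,q,r}
  k — {f,r}
  q — {f,r}
  r — {f,k,q}

Chromatic number:
  clique {f,k,r} ⇒ need ≥ 3
  assign f→c0 k→c2 q→c2 r→c1 — no edge inside a register ⇒ χ ≤ 3
  χ = 3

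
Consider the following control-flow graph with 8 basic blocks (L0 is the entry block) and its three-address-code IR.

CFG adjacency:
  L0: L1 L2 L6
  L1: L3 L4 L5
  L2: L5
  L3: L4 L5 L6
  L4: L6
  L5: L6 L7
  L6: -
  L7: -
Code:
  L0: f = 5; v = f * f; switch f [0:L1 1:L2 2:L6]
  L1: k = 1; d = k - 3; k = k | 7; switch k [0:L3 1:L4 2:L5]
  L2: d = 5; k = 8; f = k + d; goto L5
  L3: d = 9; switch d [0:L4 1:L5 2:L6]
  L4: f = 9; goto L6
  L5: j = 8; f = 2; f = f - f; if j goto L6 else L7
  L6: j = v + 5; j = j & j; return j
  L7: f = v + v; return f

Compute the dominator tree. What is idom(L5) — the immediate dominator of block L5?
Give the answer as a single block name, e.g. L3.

Answer: L0

Working:
idom tree: L1←L0 L2←L0 L3←L1 L4←L1 L5←L0 L6←L0 L7←L5
Dom at joins:
  L4: preds {L1,L3}: {L0,L1} ∩ {L0,L1,L3} = {L0,L1}; idom=L1
  L5: preds {L1,L2,L3}: {L0,L1} ∩ {L0,L2} ∩ {L0,L1,L3} = {L0}; idom=L0
  L6: preds {L0,L3,L4,L5}: {L0} ∩ {L0,L1,L3} ∩ {L0,L1,L4} ∩ {L0,L5} = {L0}; idom=L0

idom(L5) = L0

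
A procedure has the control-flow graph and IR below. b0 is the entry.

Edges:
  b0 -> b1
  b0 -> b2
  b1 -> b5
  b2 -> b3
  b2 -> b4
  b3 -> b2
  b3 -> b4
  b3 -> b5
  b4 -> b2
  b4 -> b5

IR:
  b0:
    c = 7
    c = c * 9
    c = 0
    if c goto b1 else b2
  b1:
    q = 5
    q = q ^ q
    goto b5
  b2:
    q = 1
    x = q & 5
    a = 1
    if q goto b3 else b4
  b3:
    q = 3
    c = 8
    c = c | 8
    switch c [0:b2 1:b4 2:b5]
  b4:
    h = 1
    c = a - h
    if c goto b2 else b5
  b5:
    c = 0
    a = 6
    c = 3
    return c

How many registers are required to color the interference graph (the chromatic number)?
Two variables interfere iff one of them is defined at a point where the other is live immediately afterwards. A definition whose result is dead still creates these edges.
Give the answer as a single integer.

Per-block:
  b0: def={c} ue=∅
  b1: def={q} ue=∅
  b2: def={a,q,x} ue=∅
  b3: def={c,q} ue=∅
  b4: def={c,h} ue={a}
  b5: def={a,c} ue=∅

Liveness:
  b0: in=∅ out=∅
  b1: in=∅ out=∅
  b2: in=∅ out={a}
  b3: in={a} out={a}
  b4: in={a} out=∅
  b5: in=∅ out=∅

Conflict graph:
  a↔{c,h,q}
  c↔{a}
  h↔{a}
  q↔{a,x}
  x↔{q}

Colouring:
  lower bound: {a,c} mutually conflict ⇒ χ ≥ 2
  2-colouring: R0={a,x}  R1={c,h,q}
  χ = 2

Answer: 2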